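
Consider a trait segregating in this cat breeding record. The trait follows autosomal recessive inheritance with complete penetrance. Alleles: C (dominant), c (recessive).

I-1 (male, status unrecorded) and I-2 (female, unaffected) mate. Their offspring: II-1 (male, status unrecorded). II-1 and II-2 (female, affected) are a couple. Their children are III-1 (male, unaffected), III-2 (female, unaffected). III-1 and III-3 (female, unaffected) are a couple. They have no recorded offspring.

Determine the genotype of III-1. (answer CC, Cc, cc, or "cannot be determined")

From phenotype alone, III-1 is CC or Cc.
III-1 is unaffected so carries C and received c from II-2 (cc), so III-1 is Cc.

Cc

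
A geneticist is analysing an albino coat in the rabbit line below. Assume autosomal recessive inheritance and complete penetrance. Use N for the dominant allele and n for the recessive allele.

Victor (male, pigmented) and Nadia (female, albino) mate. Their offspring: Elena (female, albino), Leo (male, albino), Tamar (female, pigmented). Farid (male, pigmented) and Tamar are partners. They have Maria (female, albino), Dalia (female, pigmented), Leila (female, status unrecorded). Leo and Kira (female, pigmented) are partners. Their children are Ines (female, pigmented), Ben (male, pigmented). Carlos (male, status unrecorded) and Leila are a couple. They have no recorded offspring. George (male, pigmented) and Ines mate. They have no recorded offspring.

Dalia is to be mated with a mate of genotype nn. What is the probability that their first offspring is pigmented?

2/3

Farid is pigmented so carries N and passed n to Maria (nn), so Farid is Nn.
Tamar is pigmented so carries N and received n from Nadia (nn), so Tamar is Nn.
Dalia is a pigmented offspring of Farid (Nn) × Tamar (Nn), whose cross gives 1/4 NN : 1/2 Nn : 1/4 nn; conditioning on being pigmented, Dalia is NN with probability 1/3, Nn with probability 2/3.
Summing over parental genotype combinations, P(offspring is pigmented) = 1/3·1 + 2/3·1/2 = 2/3.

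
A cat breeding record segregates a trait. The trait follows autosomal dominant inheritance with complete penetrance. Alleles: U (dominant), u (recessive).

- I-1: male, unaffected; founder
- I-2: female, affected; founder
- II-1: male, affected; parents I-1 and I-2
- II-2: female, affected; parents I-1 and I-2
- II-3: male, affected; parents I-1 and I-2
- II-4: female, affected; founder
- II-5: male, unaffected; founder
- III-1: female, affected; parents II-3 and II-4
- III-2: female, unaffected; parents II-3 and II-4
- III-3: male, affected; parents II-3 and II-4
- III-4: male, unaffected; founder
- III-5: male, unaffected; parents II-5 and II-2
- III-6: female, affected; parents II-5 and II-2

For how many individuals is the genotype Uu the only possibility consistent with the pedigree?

Obligate heterozygotes: II-1 is affected so carries U and received u from I-1 (uu), so II-1 is Uu; II-2 is affected so carries U and received u from I-1 (uu), so II-2 is Uu; II-3 is affected so carries U and received u from I-1 (uu), so II-3 is Uu; II-4 is affected so carries U and passed u to III-2 (uu), so II-4 is Uu; III-6 is affected so carries U and received u from II-5 (uu), so III-6 is Uu.
Every other individual is either homozygous by phenotype or has at least one consistent homozygous assignment, so the count is 5.

5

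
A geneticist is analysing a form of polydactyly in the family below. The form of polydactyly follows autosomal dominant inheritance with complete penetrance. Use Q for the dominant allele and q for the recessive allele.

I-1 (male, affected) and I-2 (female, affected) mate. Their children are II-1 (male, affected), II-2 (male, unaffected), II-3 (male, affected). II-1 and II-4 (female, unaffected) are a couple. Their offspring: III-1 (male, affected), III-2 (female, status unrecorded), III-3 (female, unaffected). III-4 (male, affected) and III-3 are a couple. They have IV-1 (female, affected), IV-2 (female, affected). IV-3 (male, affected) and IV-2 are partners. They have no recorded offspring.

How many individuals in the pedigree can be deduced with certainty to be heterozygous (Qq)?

Obligate heterozygotes: I-1 is affected so carries Q and passed q to II-2 (qq), so I-1 is Qq; I-2 is affected so carries Q and passed q to II-2 (qq), so I-2 is Qq; II-1 is affected so carries Q and passed q to III-3 (qq), so II-1 is Qq; III-1 is affected so carries Q and received q from II-4 (qq), so III-1 is Qq; IV-1 is affected so carries Q and received q from III-3 (qq), so IV-1 is Qq; IV-2 is affected so carries Q and received q from III-3 (qq), so IV-2 is Qq.
Every other individual is either homozygous by phenotype or has at least one consistent homozygous assignment, so the count is 6.

6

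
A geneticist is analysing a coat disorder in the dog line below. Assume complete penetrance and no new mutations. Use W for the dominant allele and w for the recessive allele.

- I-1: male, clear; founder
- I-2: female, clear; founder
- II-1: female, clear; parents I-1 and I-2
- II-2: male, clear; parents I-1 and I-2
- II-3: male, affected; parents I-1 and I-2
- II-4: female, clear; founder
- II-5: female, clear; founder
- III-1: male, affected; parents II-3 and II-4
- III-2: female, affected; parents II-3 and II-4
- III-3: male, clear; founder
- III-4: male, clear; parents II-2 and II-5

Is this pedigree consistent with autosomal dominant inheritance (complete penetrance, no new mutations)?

No

Under autosomal dominant, II-3 (affected, male) cannot arise from I-1 (clear) × I-2 (clear).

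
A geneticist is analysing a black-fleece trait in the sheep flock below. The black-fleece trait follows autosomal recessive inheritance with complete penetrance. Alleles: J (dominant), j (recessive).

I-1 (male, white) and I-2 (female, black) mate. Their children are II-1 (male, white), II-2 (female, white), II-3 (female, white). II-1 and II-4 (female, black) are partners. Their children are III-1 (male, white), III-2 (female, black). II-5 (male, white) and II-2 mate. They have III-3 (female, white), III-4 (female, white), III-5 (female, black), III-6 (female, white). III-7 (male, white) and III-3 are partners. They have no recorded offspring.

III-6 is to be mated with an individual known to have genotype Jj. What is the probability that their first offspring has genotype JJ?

1/3

II-5 is white so carries J and passed j to III-5 (jj), so II-5 is Jj.
II-2 is white so carries J and received j from I-2 (jj), so II-2 is Jj.
III-6 is a white offspring of II-5 (Jj) × II-2 (Jj), whose cross gives 1/4 JJ : 1/2 Jj : 1/4 jj; conditioning on being white, III-6 is JJ with probability 1/3, Jj with probability 2/3.
Summing over parental genotype combinations, P(offspring has genotype JJ) = 1/3·1/2 + 2/3·1/4 = 1/3.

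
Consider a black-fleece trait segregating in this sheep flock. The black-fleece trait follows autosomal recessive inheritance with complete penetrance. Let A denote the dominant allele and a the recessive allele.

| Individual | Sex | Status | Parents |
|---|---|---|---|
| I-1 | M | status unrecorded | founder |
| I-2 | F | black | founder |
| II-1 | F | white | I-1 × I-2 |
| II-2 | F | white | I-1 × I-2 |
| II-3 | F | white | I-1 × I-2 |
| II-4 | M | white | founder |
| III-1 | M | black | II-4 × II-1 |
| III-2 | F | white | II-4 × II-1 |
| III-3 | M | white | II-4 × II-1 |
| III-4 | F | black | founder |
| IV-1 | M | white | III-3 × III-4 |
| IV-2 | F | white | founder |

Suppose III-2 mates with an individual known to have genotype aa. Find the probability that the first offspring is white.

2/3

II-4 is white so carries A and passed a to III-1 (aa), so II-4 is Aa.
II-1 is white so carries A and received a from I-2 (aa), so II-1 is Aa.
III-2 is a white offspring of II-4 (Aa) × II-1 (Aa), whose cross gives 1/4 AA : 1/2 Aa : 1/4 aa; conditioning on being white, III-2 is AA with probability 1/3, Aa with probability 2/3.
Summing over parental genotype combinations, P(offspring is white) = 1/3·1 + 2/3·1/2 = 2/3.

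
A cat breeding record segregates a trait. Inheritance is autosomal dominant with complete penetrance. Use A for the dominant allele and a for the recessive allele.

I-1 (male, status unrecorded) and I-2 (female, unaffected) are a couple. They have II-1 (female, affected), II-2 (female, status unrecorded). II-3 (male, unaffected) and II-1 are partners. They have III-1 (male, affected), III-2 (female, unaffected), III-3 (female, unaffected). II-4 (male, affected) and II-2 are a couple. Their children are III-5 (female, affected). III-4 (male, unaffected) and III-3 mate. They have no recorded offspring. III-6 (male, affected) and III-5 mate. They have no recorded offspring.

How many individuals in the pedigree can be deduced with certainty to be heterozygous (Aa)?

2

Obligate heterozygotes: II-1 is affected so carries A and received a from I-2 (aa), so II-1 is Aa; III-1 is affected so carries A and received a from II-3 (aa), so III-1 is Aa.
Every other individual is either homozygous by phenotype or has at least one consistent homozygous assignment, so the count is 2.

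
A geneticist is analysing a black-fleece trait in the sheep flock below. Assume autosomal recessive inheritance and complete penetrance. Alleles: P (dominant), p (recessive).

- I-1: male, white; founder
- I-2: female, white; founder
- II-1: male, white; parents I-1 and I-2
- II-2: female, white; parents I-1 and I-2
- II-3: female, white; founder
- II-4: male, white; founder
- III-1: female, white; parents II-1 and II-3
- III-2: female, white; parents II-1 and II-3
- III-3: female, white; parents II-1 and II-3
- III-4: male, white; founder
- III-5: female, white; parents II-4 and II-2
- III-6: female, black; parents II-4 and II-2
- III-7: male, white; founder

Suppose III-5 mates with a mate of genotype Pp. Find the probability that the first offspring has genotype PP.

1/3

II-4 is white so carries P and passed p to III-6 (pp), so II-4 is Pp.
II-2 is white so carries P and passed p to III-6 (pp), so II-2 is Pp.
III-5 is a white offspring of II-4 (Pp) × II-2 (Pp), whose cross gives 1/4 PP : 1/2 Pp : 1/4 pp; conditioning on being white, III-5 is PP with probability 1/3, Pp with probability 2/3.
Summing over parental genotype combinations, P(offspring has genotype PP) = 1/3·1/2 + 2/3·1/4 = 1/3.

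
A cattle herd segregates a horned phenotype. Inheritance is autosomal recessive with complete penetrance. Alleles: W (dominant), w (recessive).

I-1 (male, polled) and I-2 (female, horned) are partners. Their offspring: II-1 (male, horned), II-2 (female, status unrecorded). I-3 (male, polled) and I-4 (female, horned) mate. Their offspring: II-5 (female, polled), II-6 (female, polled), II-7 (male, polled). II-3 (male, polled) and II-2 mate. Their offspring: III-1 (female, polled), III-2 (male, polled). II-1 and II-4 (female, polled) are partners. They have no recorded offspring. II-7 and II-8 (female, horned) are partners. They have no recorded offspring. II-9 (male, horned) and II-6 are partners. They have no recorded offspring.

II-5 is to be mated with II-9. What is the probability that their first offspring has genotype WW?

II-5 is polled so carries W and received w from I-4 (ww), so II-5 is Ww.
II-9 is horned, so II-9 is ww.
The cross gives 1/2 Ww : 1/2 ww, so P(offspring has genotype WW) = 0.

0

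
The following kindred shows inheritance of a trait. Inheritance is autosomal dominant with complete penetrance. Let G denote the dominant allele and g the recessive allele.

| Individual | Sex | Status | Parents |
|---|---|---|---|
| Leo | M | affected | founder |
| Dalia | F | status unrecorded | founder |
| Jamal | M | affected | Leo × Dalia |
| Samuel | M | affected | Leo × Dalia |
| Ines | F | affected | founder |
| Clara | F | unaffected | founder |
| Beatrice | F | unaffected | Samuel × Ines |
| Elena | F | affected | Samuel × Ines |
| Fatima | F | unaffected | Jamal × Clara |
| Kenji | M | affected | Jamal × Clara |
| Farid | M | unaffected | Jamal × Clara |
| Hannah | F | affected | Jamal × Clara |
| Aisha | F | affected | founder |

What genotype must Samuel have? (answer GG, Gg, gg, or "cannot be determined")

Gg

From phenotype alone, Samuel is GG or Gg.
Samuel is affected so carries G and passed g to Beatrice (gg), so Samuel is Gg.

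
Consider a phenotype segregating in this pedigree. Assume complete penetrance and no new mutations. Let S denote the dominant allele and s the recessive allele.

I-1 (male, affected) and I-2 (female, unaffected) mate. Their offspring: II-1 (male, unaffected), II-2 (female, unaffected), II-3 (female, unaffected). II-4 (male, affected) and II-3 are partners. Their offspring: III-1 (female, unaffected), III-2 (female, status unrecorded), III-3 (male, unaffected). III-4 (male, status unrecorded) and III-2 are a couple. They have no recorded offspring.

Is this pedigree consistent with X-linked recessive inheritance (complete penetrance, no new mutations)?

A consistent assignment under X-linked recessive exists: I-1 X^s Y, I-2 X^S X^S, II-1 X^S Y, II-2 X^S X^s, II-3 X^S X^s, II-4 X^s Y, III-1 X^S X^s, III-2 X^S X^s, III-3 X^S Y, III-4 X^S Y.
In this assignment every recorded phenotype matches its genotype and every non-founder's genotype is obtainable from its parents' genotypes, so the pedigree is consistent.

Yes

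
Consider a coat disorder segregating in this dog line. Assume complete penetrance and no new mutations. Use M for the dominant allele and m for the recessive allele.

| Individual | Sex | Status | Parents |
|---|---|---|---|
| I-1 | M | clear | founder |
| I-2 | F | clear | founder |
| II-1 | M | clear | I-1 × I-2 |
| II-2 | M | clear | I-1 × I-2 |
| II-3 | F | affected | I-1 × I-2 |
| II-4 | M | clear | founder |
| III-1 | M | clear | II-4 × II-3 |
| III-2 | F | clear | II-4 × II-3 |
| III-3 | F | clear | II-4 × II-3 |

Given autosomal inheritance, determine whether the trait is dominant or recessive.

I-1 and I-2 are both clear yet have an affected child II-3. Under dominance, an affected child requires at least one affected parent, so the trait cannot be dominant.

recessive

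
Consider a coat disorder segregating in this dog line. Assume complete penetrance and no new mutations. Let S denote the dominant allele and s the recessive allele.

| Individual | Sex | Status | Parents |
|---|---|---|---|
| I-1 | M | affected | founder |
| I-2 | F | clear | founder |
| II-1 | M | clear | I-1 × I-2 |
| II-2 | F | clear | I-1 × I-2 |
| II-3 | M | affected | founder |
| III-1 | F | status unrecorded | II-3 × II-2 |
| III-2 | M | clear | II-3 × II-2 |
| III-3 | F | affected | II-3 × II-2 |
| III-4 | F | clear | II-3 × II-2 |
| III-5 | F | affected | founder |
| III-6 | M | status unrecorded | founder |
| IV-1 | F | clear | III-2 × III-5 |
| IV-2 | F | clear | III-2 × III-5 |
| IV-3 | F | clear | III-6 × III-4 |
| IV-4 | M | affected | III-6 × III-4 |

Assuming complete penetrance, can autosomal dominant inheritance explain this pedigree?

Yes

A consistent assignment under autosomal dominant exists: I-1 Ss, I-2 ss, II-1 ss, II-2 ss, II-3 Ss, III-1 Ss, III-2 ss, III-3 Ss, III-4 ss, III-5 Ss, III-6 Ss, IV-1 ss, IV-2 ss, IV-3 ss, IV-4 Ss.
In this assignment every recorded phenotype matches its genotype and every non-founder's genotype is obtainable from its parents' genotypes, so the pedigree is consistent.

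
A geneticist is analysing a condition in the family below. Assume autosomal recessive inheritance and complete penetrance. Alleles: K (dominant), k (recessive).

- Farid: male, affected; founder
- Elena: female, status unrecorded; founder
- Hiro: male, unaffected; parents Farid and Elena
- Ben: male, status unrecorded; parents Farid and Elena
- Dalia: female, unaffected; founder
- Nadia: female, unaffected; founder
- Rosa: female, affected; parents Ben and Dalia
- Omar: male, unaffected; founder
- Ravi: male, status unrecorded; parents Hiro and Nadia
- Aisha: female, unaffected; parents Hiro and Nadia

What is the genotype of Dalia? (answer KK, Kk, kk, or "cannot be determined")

Kk

From phenotype alone, Dalia is KK or Kk.
Dalia is unaffected so carries K and passed k to Rosa (kk), so Dalia is Kk.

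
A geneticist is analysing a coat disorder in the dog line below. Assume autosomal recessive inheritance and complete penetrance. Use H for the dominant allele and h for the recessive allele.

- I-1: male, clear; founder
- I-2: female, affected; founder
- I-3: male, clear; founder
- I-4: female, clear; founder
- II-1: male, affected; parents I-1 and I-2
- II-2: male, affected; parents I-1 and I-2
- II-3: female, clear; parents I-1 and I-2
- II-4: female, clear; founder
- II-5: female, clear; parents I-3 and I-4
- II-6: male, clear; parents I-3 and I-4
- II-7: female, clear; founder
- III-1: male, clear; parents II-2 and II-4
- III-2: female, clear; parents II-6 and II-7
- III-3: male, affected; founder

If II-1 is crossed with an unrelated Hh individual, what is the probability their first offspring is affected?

1/2

II-1 is affected, so II-1 is hh.
The cross gives 1/2 Hh : 1/2 hh, so P(offspring is affected) = 1/2.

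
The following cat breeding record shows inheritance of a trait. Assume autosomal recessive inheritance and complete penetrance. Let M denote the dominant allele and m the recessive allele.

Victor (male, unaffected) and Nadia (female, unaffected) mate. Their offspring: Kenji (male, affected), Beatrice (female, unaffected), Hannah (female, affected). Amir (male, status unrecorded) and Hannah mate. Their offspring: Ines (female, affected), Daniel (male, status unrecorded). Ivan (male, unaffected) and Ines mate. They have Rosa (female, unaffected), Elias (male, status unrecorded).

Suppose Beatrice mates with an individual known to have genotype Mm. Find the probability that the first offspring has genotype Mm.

1/2

Victor is unaffected so carries M and passed m to Kenji (mm), so Victor is Mm.
Nadia is unaffected so carries M and passed m to Kenji (mm), so Nadia is Mm.
Beatrice is an unaffected offspring of Victor (Mm) × Nadia (Mm), whose cross gives 1/4 MM : 1/2 Mm : 1/4 mm; conditioning on being unaffected, Beatrice is MM with probability 1/3, Mm with probability 2/3.
Summing over parental genotype combinations, P(offspring has genotype Mm) = 1/3·1/2 + 2/3·1/2 = 1/2.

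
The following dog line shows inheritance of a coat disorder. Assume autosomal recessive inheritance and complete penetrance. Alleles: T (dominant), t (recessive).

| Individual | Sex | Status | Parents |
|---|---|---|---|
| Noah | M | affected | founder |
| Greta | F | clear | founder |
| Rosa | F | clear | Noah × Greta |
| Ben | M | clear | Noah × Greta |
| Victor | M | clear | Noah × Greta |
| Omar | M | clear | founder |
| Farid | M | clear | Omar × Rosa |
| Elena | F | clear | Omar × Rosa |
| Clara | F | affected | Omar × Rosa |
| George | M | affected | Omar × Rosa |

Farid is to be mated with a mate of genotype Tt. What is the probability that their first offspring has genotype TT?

Omar is clear so carries T and passed t to Clara (tt), so Omar is Tt.
Rosa is clear so carries T and received t from Noah (tt), so Rosa is Tt.
Farid is a clear offspring of Omar (Tt) × Rosa (Tt), whose cross gives 1/4 TT : 1/2 Tt : 1/4 tt; conditioning on being clear, Farid is TT with probability 1/3, Tt with probability 2/3.
Summing over parental genotype combinations, P(offspring has genotype TT) = 1/3·1/2 + 2/3·1/4 = 1/3.

1/3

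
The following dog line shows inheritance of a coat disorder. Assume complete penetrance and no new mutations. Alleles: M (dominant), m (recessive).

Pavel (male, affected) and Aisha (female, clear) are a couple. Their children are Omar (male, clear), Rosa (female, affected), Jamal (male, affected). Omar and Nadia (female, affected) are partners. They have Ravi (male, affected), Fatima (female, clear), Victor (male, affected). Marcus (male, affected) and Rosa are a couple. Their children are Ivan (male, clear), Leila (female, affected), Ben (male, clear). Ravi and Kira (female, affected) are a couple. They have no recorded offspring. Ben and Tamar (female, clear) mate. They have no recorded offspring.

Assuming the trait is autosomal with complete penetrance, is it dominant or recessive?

dominant

Marcus and Rosa are both affected yet have a clear child Ivan. Under a recessive model two affected parents are homozygous and every child would be affected, so the trait cannot be recessive.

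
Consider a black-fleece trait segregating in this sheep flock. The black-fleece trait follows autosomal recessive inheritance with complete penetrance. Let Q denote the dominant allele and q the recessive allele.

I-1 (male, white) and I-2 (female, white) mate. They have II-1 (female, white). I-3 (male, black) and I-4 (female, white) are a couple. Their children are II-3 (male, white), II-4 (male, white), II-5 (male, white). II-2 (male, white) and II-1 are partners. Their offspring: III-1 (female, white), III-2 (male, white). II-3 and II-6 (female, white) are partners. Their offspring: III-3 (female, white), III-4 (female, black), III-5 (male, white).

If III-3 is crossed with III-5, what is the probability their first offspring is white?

8/9

II-3 is white so carries Q and received q from I-3 (qq), so II-3 is Qq.
II-6 is white so carries Q and passed q to III-4 (qq), so II-6 is Qq.
III-3 is a white offspring of II-3 (Qq) × II-6 (Qq), whose cross gives 1/4 QQ : 1/2 Qq : 1/4 qq; conditioning on being white, III-3 is QQ with probability 1/3, Qq with probability 2/3.
III-5 is a white offspring of II-3 (Qq) × II-6 (Qq), whose cross gives 1/4 QQ : 1/2 Qq : 1/4 qq; conditioning on being white, III-5 is QQ with probability 1/3, Qq with probability 2/3.
Summing over parental genotype combinations, P(offspring is white) = 1/9·1 + 2/9·1 + 2/9·1 + 4/9·3/4 = 8/9.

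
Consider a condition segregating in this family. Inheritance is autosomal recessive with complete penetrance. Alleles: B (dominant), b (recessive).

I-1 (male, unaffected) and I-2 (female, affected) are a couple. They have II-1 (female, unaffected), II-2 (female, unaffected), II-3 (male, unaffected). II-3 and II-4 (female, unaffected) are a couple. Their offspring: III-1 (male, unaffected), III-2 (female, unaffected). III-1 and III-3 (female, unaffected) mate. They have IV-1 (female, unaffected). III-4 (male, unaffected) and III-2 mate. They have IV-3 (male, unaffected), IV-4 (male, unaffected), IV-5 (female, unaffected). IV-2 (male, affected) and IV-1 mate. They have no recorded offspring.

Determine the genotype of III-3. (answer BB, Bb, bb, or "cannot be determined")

III-3's phenotype allows BB or Bb, and no parent or child forces a single allele at both positions; consistent genotype assignments exist with III-3 as BB or Bb.

cannot be determined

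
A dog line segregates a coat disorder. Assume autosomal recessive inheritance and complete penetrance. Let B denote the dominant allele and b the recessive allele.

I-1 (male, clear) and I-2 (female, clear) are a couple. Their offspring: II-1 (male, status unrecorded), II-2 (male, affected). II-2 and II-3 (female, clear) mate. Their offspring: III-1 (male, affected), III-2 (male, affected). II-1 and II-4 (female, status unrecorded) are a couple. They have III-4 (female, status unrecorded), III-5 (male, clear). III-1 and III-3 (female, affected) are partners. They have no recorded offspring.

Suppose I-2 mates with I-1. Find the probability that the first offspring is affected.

1/4

I-2 is clear so carries B and passed b to II-2 (bb), so I-2 is Bb.
I-1 is clear so carries B and passed b to II-2 (bb), so I-1 is Bb.
The cross gives 1/4 BB : 1/2 Bb : 1/4 bb, so P(offspring is affected) = 1/4.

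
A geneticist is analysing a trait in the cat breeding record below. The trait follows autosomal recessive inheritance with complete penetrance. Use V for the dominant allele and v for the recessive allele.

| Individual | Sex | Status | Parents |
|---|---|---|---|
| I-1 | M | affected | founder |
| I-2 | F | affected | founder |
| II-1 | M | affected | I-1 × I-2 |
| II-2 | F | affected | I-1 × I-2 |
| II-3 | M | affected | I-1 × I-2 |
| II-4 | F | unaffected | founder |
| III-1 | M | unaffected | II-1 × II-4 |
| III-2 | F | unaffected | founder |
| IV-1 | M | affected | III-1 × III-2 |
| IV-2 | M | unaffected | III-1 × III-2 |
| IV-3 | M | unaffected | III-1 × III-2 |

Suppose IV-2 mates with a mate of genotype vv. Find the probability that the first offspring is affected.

1/3

III-1 is unaffected so carries V and received v from II-1 (vv), so III-1 is Vv.
III-2 is unaffected so carries V and passed v to IV-1 (vv), so III-2 is Vv.
IV-2 is an unaffected offspring of III-1 (Vv) × III-2 (Vv), whose cross gives 1/4 VV : 1/2 Vv : 1/4 vv; conditioning on being unaffected, IV-2 is VV with probability 1/3, Vv with probability 2/3.
Summing over parental genotype combinations, P(offspring is affected) = 2/3·1/2 = 1/3.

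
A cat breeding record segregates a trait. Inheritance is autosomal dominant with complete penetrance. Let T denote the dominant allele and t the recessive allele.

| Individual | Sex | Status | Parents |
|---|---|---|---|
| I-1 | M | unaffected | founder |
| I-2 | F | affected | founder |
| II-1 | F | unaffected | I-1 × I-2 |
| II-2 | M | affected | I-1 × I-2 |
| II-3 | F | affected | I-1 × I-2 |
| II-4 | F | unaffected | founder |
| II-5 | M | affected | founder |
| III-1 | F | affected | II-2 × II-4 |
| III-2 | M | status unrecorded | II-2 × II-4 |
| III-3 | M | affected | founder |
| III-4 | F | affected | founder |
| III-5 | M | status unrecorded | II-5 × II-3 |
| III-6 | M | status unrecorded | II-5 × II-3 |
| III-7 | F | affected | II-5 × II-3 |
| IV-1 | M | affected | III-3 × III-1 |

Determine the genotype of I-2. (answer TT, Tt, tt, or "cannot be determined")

From phenotype alone, I-2 is TT or Tt.
I-2 is affected so carries T and passed t to II-1 (tt), so I-2 is Tt.

Tt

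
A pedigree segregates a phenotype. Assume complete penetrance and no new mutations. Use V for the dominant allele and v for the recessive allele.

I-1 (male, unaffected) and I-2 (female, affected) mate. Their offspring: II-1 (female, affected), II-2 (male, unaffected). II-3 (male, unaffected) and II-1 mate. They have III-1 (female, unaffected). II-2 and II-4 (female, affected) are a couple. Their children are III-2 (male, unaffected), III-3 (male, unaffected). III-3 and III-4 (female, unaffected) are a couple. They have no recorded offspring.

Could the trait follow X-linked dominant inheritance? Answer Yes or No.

Yes

A consistent assignment under X-linked dominant exists: I-1 X^v Y, I-2 X^V X^v, II-1 X^V X^v, II-2 X^v Y, II-3 X^v Y, II-4 X^V X^v, III-1 X^v X^v, III-2 X^v Y, III-3 X^v Y, III-4 X^v X^v.
In this assignment every recorded phenotype matches its genotype and every non-founder's genotype is obtainable from its parents' genotypes, so the pedigree is consistent.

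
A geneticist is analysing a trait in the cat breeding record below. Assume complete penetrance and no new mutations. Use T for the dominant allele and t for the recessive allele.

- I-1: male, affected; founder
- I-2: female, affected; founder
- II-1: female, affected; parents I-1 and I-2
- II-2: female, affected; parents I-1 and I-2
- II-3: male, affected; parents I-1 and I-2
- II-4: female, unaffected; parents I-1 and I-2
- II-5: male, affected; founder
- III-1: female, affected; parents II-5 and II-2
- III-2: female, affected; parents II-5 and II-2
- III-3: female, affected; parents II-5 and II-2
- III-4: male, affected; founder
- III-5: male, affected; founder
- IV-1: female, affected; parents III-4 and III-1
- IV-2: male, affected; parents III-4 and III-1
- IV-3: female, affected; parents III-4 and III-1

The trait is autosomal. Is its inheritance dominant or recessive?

dominant

I-1 and I-2 are both affected yet have an unaffected child II-4. Under a recessive model two affected parents are homozygous and every child would be affected, so the trait cannot be recessive.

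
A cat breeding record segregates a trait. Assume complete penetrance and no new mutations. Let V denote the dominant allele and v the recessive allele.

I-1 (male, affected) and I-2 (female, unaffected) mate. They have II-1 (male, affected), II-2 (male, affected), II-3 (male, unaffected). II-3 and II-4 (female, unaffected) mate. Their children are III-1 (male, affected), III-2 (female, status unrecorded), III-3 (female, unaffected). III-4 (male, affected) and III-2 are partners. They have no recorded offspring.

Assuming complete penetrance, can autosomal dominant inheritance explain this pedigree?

Under autosomal dominant, III-1 (affected, male) cannot arise from II-3 (unaffected) × II-4 (unaffected).

No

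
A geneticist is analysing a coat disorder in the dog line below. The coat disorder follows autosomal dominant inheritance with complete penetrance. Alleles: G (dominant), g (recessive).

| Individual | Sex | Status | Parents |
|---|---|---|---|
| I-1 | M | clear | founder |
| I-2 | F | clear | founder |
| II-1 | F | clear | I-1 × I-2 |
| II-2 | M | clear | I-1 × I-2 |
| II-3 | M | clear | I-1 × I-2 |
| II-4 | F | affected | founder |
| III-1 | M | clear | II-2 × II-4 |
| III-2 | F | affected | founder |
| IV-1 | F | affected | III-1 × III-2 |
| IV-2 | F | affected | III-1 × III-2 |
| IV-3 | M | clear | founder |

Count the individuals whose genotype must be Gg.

3

Obligate heterozygotes: II-4 is affected so carries G and passed g to III-1 (gg), so II-4 is Gg; IV-1 is affected so carries G and received g from III-1 (gg), so IV-1 is Gg; IV-2 is affected so carries G and received g from III-1 (gg), so IV-2 is Gg.
Every other individual is either homozygous by phenotype or has at least one consistent homozygous assignment, so the count is 3.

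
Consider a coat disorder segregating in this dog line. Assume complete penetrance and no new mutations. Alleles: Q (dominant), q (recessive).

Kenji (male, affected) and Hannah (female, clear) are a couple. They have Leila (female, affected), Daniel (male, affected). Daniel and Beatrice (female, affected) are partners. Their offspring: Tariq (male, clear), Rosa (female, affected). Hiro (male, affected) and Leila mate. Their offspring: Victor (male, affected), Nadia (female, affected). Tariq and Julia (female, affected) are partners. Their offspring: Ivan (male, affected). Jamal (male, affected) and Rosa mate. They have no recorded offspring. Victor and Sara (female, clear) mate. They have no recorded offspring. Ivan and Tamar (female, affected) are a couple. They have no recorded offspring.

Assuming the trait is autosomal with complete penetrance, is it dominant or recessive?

Daniel and Beatrice are both affected yet have a clear child Tariq. Under a recessive model two affected parents are homozygous and every child would be affected, so the trait cannot be recessive.

dominant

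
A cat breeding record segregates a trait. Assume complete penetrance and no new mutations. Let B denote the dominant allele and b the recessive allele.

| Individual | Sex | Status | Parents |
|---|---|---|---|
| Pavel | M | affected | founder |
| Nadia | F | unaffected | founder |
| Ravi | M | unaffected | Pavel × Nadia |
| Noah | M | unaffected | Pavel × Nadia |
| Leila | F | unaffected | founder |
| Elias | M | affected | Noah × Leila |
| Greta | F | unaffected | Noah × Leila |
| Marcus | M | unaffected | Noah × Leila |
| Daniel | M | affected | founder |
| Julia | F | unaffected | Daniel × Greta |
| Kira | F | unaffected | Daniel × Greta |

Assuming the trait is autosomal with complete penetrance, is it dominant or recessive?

Noah and Leila are both unaffected yet have an affected child Elias. Under dominance, an affected child requires at least one affected parent, so the trait cannot be dominant.

recessive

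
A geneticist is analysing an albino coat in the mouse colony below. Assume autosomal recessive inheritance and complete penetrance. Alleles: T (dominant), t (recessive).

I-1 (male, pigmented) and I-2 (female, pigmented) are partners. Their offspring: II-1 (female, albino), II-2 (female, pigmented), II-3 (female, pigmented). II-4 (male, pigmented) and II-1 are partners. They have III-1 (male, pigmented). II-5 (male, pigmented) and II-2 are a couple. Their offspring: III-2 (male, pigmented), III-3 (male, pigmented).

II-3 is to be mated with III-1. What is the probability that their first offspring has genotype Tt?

I-1 is pigmented so carries T and passed t to II-1 (tt), so I-1 is Tt.
I-2 is pigmented so carries T and passed t to II-1 (tt), so I-2 is Tt.
II-3 is a pigmented offspring of I-1 (Tt) × I-2 (Tt), whose cross gives 1/4 TT : 1/2 Tt : 1/4 tt; conditioning on being pigmented, II-3 is TT with probability 1/3, Tt with probability 2/3.
III-1 is pigmented so carries T and received t from II-1 (tt), so III-1 is Tt.
Summing over parental genotype combinations, P(offspring has genotype Tt) = 1/3·1/2 + 2/3·1/2 = 1/2.

1/2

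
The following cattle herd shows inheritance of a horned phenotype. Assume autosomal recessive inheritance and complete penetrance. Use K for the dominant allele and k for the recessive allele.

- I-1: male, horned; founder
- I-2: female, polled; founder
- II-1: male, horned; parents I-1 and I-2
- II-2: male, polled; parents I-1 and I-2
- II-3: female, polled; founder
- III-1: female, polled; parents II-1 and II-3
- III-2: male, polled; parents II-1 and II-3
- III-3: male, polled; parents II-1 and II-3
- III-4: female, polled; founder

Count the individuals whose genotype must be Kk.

Obligate heterozygotes: I-2 is polled so carries K and passed k to II-1 (kk), so I-2 is Kk; II-2 is polled so carries K and received k from I-1 (kk), so II-2 is Kk; III-1 is polled so carries K and received k from II-1 (kk), so III-1 is Kk; III-2 is polled so carries K and received k from II-1 (kk), so III-2 is Kk; III-3 is polled so carries K and received k from II-1 (kk), so III-3 is Kk.
Every other individual is either homozygous by phenotype or has at least one consistent homozygous assignment, so the count is 5.

5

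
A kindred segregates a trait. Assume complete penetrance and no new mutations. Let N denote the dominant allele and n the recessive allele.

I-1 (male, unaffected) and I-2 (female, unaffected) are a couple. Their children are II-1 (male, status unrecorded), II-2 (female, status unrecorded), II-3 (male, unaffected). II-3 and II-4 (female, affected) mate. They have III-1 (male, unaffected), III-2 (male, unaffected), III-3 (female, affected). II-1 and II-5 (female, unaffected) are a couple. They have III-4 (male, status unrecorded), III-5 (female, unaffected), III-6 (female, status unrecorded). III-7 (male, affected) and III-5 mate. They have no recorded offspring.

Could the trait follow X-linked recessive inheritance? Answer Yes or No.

Under X-linked recessive, III-1 (unaffected, male) cannot arise from II-3 (unaffected) × II-4 (affected).

No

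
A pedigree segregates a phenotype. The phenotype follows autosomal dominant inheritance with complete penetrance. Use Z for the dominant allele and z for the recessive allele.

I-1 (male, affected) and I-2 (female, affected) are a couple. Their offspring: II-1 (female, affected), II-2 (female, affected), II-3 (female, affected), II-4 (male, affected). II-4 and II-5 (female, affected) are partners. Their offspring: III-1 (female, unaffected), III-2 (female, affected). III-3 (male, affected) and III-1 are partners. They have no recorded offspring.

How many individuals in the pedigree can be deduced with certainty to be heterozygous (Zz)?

Obligate heterozygotes: II-4 is affected so carries Z and passed z to III-1 (zz), so II-4 is Zz; II-5 is affected so carries Z and passed z to III-1 (zz), so II-5 is Zz.
Every other individual is either homozygous by phenotype or has at least one consistent homozygous assignment, so the count is 2.

2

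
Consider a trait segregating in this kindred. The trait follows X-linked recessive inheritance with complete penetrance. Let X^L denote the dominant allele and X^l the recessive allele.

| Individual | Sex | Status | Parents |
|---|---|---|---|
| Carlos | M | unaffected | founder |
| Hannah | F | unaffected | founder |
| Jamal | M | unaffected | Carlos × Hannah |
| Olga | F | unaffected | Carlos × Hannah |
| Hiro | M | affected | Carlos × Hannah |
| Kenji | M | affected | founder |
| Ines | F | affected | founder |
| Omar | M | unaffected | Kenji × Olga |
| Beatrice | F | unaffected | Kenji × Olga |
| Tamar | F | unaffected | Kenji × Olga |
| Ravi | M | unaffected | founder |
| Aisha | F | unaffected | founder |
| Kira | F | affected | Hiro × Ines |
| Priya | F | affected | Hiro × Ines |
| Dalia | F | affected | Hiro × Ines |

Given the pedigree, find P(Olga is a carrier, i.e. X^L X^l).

Carlos is unaffected, so Carlos is X^L Y.
Hannah is unaffected so carries L and passed l to Hiro (X^l Y), so Hannah is X^L X^l.
Their cross gives offspring ratios 1/2 X^L X^L : 1/2 X^L X^l. Conditioning on Olga being unaffected, P(X^L X^l) = 1/2 / 1 = 1/2 before taking Olga's own offspring into account.
Kenji is affected, so Kenji is X^l Y.
Now use Olga's offspring. Probability of each recorded status — unaffected son Omar: 1/2 if Olga is X^L X^l, 1 if X^L X^L; unaffected daughter Beatrice: 1/2 if Olga is X^L X^l, 1 if X^L X^L; unaffected daughter Tamar: 1/2 if Olga is X^L X^l, 1 if X^L X^L.
Bayes: P(X^L X^l) = 1/2·1/8 / (1/2·1/8 + 1/2·1) = 1/9.

1/9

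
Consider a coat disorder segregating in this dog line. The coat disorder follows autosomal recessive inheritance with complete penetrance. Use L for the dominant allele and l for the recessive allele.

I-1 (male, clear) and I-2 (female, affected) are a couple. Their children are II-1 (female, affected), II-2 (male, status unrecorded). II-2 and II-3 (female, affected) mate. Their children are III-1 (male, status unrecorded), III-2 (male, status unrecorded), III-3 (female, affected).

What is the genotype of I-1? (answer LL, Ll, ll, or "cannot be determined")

From phenotype alone, I-1 is LL or Ll.
I-1 is clear so carries L and passed l to II-1 (ll), so I-1 is Ll.

Ll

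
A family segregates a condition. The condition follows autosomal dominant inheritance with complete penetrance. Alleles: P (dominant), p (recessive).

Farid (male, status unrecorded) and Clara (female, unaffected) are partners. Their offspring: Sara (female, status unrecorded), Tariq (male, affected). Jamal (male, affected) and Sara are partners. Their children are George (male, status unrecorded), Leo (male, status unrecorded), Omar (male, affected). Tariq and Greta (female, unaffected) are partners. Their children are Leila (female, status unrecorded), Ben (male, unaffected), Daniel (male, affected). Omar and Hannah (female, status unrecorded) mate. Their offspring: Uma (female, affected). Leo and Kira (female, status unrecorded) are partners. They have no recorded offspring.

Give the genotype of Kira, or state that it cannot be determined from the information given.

Kira's phenotype is unrecorded, and no parent or child forces a single allele at both positions; consistent genotype assignments exist with Kira as PP or Pp or pp.

cannot be determined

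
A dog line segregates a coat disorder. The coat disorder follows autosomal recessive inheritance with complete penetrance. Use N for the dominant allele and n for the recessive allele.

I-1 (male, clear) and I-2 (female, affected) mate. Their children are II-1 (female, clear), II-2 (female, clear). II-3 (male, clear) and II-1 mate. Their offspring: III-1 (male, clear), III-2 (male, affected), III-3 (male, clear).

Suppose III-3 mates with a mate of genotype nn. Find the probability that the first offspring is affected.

1/3

II-3 is clear so carries N and passed n to III-2 (nn), so II-3 is Nn.
II-1 is clear so carries N and received n from I-2 (nn), so II-1 is Nn.
III-3 is a clear offspring of II-3 (Nn) × II-1 (Nn), whose cross gives 1/4 NN : 1/2 Nn : 1/4 nn; conditioning on being clear, III-3 is NN with probability 1/3, Nn with probability 2/3.
Summing over parental genotype combinations, P(offspring is affected) = 2/3·1/2 = 1/3.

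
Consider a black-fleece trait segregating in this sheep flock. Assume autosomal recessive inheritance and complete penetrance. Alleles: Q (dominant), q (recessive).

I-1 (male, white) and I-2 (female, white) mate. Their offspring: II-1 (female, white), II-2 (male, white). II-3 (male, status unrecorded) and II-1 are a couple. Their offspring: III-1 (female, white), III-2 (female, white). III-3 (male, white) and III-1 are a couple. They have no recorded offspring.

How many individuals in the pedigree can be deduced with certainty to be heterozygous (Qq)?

0

No individual's genotype is forced to Qq by the pedigree, so the count is 0.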